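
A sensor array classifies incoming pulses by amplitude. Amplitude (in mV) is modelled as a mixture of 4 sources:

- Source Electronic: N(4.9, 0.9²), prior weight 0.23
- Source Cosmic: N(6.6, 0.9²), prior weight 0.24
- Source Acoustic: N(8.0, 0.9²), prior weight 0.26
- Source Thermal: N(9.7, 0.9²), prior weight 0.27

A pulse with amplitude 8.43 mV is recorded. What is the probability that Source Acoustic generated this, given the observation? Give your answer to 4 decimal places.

0.6404

P(component k | x) = π_k·f_k(x) / marginal(x), where marginal(x) = Σ_j π_j·f_j(x).
Component likelihoods at x = 8.43 mV:
  f_Electronic = (1/(0.9·√(2π)))·exp(−(8.43−4.9)²/(2·0.9²)) = 0.443269·exp(-7.69191) = 0.000202354
  f_Cosmic = (1/(0.9·√(2π)))·exp(−(8.43−6.6)²/(2·0.9²)) = 0.443269·exp(-2.06722) = 0.0560899
  f_Acoustic = (1/(0.9·√(2π)))·exp(−(8.43−8.0)²/(2·0.9²)) = 0.443269·exp(-0.11414) = 0.395457
  f_Thermal = (1/(0.9·√(2π)))·exp(−(8.43−9.7)²/(2·0.9²)) = 0.443269·exp(-0.99562) = 0.163786
Multiply by the mixture weights:
  π_Electronic·f_Electronic = 0.23 × 0.000202354 = 4.65414e-05
  π_Cosmic·f_Cosmic = 0.24 × 0.0560899 = 0.0134616
  π_Acoustic·f_Acoustic = 0.26 × 0.395457 = 0.102819
  π_Thermal·f_Thermal = 0.27 × 0.163786 = 0.0442222
Sum: 4.65414e-05 + 0.0134616 + 0.102819 + 0.0442222 = 0.160549
Responsibility of Source Acoustic: 0.102819 / 0.160549 ≈ 0.6404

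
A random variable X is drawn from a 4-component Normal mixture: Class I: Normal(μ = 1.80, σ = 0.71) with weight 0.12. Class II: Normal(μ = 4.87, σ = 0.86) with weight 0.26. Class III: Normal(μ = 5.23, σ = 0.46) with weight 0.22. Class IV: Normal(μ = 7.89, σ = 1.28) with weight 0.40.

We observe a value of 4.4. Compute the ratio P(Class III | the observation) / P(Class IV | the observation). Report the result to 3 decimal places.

12.364

Posterior odds = (π_i f_i(x)) / (π_j f_j(x)); the normalising sum cancels.
Normal densities:
  f_I = (1/(0.71·√(2π)))·exp(−(4.4−1.80)²/(2·0.71²)) = 0.561891·exp(-6.70502) = 0.000688175
  f_II = (1/(0.86·√(2π)))·exp(−(4.4−4.87)²/(2·0.86²)) = 0.463886·exp(-0.14934) = 0.399535
  f_III = (1/(0.46·√(2π)))·exp(−(4.4−5.23)²/(2·0.46²)) = 0.867266·exp(-1.62784) = 0.170291
  f_IV = (1/(1.28·√(2π)))·exp(−(4.4−7.89)²/(2·1.28²)) = 0.311674·exp(-3.71707) = 0.00757524
Odds = (0.22/0.40) × (0.170291/0.00757524) = 0.55 × 22.48 ≈ 12.364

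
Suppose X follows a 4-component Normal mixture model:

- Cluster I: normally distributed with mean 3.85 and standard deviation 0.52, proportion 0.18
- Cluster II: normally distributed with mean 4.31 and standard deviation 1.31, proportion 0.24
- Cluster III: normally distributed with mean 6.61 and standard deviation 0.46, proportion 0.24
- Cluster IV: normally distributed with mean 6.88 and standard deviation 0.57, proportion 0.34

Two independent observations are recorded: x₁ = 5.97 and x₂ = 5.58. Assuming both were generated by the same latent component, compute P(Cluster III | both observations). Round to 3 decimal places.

0.366

P(component k | x) = π_k·f_k(x) / marginal(x), where marginal(x) = Σ_j π_j·f_j(x).
Since both observations come from the same component, the likelihood for component k is f_k(x₁)·f_k(x₂).
  p_I = [0.000188641] × [0.00302992] = 5.71567e-07
  p_II = [0.136445] × [0.190349] = 0.0259722
  p_III = [0.329469] × [0.0707034] = 0.0232945
  p_IV = [0.195692] × [0.0519424] = 0.0101647
Unnormalised posteriors:
  π_I·p_I = 0.18 × 5.71567e-07 = 1.02882e-07
  π_II·p_II = 0.24 × 0.0259722 = 0.00623332
  π_III·p_III = 0.24 × 0.0232945 = 0.00559069
  π_IV·p_IV = 0.34 × 0.0101647 = 0.00345601
Normaliser: 1.02882e-07 + 0.00623332 + 0.00559069 + 0.00345601 = 0.0152801
P(Cluster III | x₁,x₂) ≈ 0.366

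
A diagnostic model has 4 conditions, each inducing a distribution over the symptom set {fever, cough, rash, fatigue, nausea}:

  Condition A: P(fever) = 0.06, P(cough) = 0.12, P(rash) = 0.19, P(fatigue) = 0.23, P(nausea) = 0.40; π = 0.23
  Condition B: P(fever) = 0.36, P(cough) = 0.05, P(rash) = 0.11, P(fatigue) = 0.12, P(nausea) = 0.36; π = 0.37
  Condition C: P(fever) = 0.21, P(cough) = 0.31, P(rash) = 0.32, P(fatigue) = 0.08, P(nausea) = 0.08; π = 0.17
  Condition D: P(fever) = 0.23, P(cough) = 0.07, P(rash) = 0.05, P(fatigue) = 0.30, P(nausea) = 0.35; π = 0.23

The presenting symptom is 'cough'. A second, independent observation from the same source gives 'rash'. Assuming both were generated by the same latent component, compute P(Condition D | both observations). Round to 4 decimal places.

P(component k | x) = P(Z=k)·f_k(x) / marginal(x), where marginal(x) = Σ_j P(Z=j)·f_j(x).
Since both observations come from the same component, the likelihood for component k is f_k(x₁)·f_k(x₂).
  p_A = [0.12] × [0.19] = 0.0228
  p_B = [0.05] × [0.11] = 0.0055
  p_C = [0.31] × [0.32] = 0.0992
  p_D = [0.07] × [0.05] = 0.0035
Unnormalised posteriors:
  P(Z=A)·p_A = 0.23 × 0.0228 = 0.005244
  P(Z=B)·p_B = 0.37 × 0.0055 = 0.002035
  P(Z=C)·p_C = 0.17 × 0.0992 = 0.016864
  P(Z=D)·p_D = 0.23 × 0.0035 = 0.000805
Sum: 0.005244 + 0.002035 + 0.016864 + 0.000805 = 0.024948
Responsibility of Condition D: 0.000805 / 0.024948 ≈ 0.0323

0.0323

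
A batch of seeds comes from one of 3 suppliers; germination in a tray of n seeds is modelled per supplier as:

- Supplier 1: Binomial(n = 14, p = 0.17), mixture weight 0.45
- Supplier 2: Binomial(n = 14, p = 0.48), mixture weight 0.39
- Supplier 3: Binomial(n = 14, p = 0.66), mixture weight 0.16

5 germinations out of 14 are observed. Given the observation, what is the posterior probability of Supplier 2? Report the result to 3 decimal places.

P(component k | x) = π_k·f_k(x) / marginal(x), where marginal(x) = Σ_j π_j·f_j(x).
Binomial probabilities:
  p_1 = C(14,5)·0.17^5·0.83^9 = 2002·0.000141986·0.18694 = 0.0531388
  p_2 = C(14,5)·0.48^5·0.52^9 = 2002·0.0254804·0.00277991 = 0.141808
  p_3 = C(14,5)·0.66^5·0.34^9 = 2002·0.125233·6.0717e-05 = 0.0152228
Weight by the priors:
  π_1·p_1 = 0.45 × 0.0531388 = 0.0239124
  π_2·p_2 = 0.39 × 0.141808 = 0.0553051
  π_3·p_3 = 0.16 × 0.0152228 = 0.00243564
Evidence: 0.0239124 + 0.0553051 + 0.00243564 = 0.0816532
Responsibility of Supplier 2: 0.0553051 / 0.0816532 ≈ 0.677

0.677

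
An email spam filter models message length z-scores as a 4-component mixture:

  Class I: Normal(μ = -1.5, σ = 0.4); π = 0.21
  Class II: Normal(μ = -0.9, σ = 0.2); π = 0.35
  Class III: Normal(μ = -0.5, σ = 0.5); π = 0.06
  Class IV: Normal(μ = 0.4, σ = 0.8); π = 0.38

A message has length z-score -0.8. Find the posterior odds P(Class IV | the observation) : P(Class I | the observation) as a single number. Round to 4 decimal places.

Since P(k|x) ∝ P(Z=k) f_k(x), the posterior odds are P(Z=i) f_i(x) / (P(Z=j) f_j(x)).
Component likelihoods at x = -0.8:
  f_I = 0.215693
  f_II = 1.76033
  f_III = 0.666449
  f_IV = 0.161897
0.0615209 / 0.0452956 ≈ 1.3582

1.3582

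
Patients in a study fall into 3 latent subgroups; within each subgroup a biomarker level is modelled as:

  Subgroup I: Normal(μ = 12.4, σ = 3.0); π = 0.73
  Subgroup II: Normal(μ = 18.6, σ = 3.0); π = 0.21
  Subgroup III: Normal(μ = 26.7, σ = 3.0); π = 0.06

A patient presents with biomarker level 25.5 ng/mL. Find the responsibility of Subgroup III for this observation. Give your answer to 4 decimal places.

0.7873

P(component k | x) = w_k·f_k(x) / marginal(x), where marginal(x) = Σ_j w_j·f_j(x).
Component likelihoods at x = 25.5 ng/mL:
  L_I = (1/(3.0·√(2π)))·exp(−(25.5−12.4)²/(2·3.0²)) = 0.132981·exp(-9.53389) = 9.62218e-06
  L_II = (1/(3.0·√(2π)))·exp(−(25.5−18.6)²/(2·3.0²)) = 0.132981·exp(-2.64500) = 0.00944235
  L_III = (1/(3.0·√(2π)))·exp(−(25.5−26.7)²/(2·3.0²)) = 0.132981·exp(-0.08000) = 0.122757
Weight by the priors:
  w_I·L_I = 0.73 × 9.62218e-06 = 7.02419e-06
  w_II·L_II = 0.21 × 0.00944235 = 0.00198289
  w_III·L_III = 0.06 × 0.122757 = 0.0073654
Marginal: 7.02419e-06 + 0.00198289 + 0.0073654 = 0.00935532
P(Subgroup III | x) = 0.0073654 / 0.00935532 ≈ 0.7873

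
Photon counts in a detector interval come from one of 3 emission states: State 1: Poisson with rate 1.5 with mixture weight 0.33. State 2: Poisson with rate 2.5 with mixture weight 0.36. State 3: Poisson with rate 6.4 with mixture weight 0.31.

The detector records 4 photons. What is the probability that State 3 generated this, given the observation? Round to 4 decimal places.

0.3614

The responsibility of component k is π_k f_k(x) divided by Σ_j π_j f_j(x).
Evaluate each component's likelihood at the observed value:
  L_1 = 0.0470665
  L_2 = 0.133602
  L_3 = 0.116151
Unnormalised posteriors:
  π_1·L_1 = 0.33 × 0.0470665 = 0.015532
  π_2·L_2 = 0.36 × 0.133602 = 0.0480967
  π_3·L_3 = 0.31 × 0.116151 = 0.0360069
Marginal: 0.015532 + 0.0480967 + 0.0360069 = 0.0996355
Responsibility of State 3: 0.0360069 / 0.0996355 ≈ 0.3614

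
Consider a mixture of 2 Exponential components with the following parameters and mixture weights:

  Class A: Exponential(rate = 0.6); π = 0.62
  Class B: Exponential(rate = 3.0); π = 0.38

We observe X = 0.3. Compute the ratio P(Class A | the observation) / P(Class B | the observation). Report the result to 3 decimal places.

The posterior odds equal the prior odds times the likelihood ratio: (P(Z=i)/P(Z=j))·(f_i(x)/f_j(x)).
Component likelihoods at x = 0.3:
  L_A = 0.501162
  L_B = 1.21971
0.310721 / 0.463489 ≈ 0.670

0.670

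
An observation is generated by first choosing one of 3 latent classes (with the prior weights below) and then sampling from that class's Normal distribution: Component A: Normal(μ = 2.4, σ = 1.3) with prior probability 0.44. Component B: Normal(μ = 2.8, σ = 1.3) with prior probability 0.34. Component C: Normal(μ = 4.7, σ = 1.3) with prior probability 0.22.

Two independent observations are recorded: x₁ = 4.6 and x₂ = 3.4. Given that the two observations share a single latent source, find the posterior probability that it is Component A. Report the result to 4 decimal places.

0.2380

Posterior ∝ prior × likelihood, so P(k | x) ∝ w_k f_k(x); normalise over all components.
Since both observations come from the same component, the likelihood for component k is f_k(x₁)·f_k(x₂).
  p_A = [(1/(1.3·√(2π)))·exp(−(4.6−2.4)²/(2·1.3²)) = 0.306879·exp(-1.43195) = 0.0732955] × [0.228285] = 0.0167323
  p_B = [(1/(1.3·√(2π)))·exp(−(4.6−2.8)²/(2·1.3²)) = 0.306879·exp(-0.95858) = 0.117669] × [0.275874] = 0.0324617
  p_C = [(1/(1.3·√(2π)))·exp(−(4.6−4.7)²/(2·1.3²)) = 0.306879·exp(-0.00296) = 0.305972] × [0.186131] = 0.056951
Unnormalised posteriors:
  w_A·p_A = 0.44 × 0.0167323 = 0.0073622
  w_B·p_B = 0.34 × 0.0324617 = 0.011037
  w_C·p_C = 0.22 × 0.056951 = 0.0125292
Sum: 0.0073622 + 0.011037 + 0.0125292 = 0.0309284
P(Component A | x₁, x₂) ≈ 0.2380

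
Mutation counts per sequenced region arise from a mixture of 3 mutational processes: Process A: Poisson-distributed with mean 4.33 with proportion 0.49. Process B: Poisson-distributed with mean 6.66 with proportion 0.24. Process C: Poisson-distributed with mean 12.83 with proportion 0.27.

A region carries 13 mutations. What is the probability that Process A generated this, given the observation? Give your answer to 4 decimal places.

Apply Bayes' rule: the posterior for each component is proportional to its prior times its likelihood at x.
Poisson probabilities:
  L_A = e^(−4.33)·4.33^13/13! = 0.000397711
  L_B = e^(−6.66)·6.66^13/13! = 0.0104348
  L_C = e^(−12.83)·12.83^13/13! = 0.109817
Prior × likelihood for each component:
  π_A·L_A = 0.49 × 0.000397711 = 0.000194878
  π_B·L_B = 0.24 × 0.0104348 = 0.00250435
  π_C·L_C = 0.27 × 0.109817 = 0.0296505
Marginal: 0.000194878 + 0.00250435 + 0.0296505 = 0.0323497
P(Process A | data) ≈ 0.0060

0.0060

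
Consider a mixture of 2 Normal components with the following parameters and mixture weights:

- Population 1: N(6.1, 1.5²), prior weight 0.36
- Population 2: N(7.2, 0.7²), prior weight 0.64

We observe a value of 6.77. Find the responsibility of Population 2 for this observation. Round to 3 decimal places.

Posterior ∝ prior × likelihood, so P(k | x) ∝ P(Z=k) f_k(x); normalise over all components.
Evaluate each component's likelihood at the observed value:
  f_1 = 0.240711
  f_2 = 0.471924
Multiply by the mixture weights:
  P(Z=1)·f_1 = 0.36 × 0.240711 = 0.0866559
  P(Z=2)·f_2 = 0.64 × 0.471924 = 0.302031
Evidence: 0.0866559 + 0.302031 = 0.388687
Responsibility of Population 2: 0.302031 / 0.388687 ≈ 0.777

0.777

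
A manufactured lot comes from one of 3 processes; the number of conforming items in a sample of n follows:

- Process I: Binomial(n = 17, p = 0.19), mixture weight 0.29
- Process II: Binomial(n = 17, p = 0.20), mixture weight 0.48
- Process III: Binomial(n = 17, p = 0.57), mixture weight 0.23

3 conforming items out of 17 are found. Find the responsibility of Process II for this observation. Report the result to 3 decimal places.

The responsibility of component k is π_k f_k(x) divided by Σ_j π_j f_j(x).
Evaluate each component's likelihood at the observed value:
  p_I = C(17,3)·0.19^3·0.81^14 = 680·0.006859·0.0523348 = 0.244096
  p_II = C(17,3)·0.20^3·0.80^14 = 680·0.008·0.0439805 = 0.239254
  p_III = C(17,3)·0.57^3·0.43^14 = 680·0.185193·7.38854e-06 = 0.000930447
Unnormalised posteriors:
  π_I·p_I = 0.29 × 0.244096 = 0.0707877
  π_II·p_II = 0.48 × 0.239254 = 0.114842
  π_III·p_III = 0.23 × 0.000930447 = 0.000214003
Evidence: 0.0707877 + 0.114842 + 0.000214003 = 0.185844
P(Process II | the observation) = 0.114842 / 0.185844 ≈ 0.618

0.618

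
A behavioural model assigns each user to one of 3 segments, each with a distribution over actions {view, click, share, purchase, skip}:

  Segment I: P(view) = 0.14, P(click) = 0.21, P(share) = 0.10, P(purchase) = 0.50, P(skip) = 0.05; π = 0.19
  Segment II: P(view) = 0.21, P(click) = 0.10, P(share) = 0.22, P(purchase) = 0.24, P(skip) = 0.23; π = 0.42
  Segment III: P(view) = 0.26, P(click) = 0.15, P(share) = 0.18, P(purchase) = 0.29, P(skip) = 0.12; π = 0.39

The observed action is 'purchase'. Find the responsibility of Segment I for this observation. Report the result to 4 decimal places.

By Bayes' theorem, P(k | x) = π_k f_k(x) / Σ_j π_j f_j(x).
Evaluate each component's likelihood at the observed value:
  p_I = P(purchase | comp) = 0.50
  p_II = P(purchase | comp) = 0.24
  p_III = P(purchase | comp) = 0.29
Unnormalised posteriors:
  π_I·p_I = 0.19 × 0.5 = 0.095
  π_II·p_II = 0.42 × 0.24 = 0.1008
  π_III·p_III = 0.39 × 0.29 = 0.1131
Marginal: 0.095 + 0.1008 + 0.1131 = 0.3089
P(Segment I | data) = 0.095 / 0.3089 ≈ 0.3075

0.3075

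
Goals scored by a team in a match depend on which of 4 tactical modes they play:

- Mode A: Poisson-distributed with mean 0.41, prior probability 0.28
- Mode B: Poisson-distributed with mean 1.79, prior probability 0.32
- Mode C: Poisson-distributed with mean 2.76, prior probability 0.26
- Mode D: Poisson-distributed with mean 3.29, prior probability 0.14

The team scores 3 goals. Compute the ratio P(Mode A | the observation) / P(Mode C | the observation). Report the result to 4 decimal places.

0.0370

Only the two components matter; the odds are (P(Z=i) f_i(x)) / (P(Z=j) f_j(x)).
Evaluate each component's likelihood at the observed value:
  f_A = 0.00762324
  f_B = 0.159596
  f_C = 0.22178
  f_D = 0.22111
Posterior odds = (P(Z=A)·f_A) / (P(Z=C)·f_C) = (0.28·0.00762324) / (0.26·0.22178) = 0.00213451 / 0.0576629 ≈ 0.0370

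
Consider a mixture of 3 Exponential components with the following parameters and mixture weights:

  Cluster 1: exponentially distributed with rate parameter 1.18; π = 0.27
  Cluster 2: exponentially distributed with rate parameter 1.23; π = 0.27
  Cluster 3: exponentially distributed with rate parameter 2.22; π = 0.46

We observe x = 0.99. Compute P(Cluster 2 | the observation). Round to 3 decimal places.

0.316

P(component k | x) = P(Z=k)·f_k(x) / marginal(x), where marginal(x) = Σ_j P(Z=j)·f_j(x).
Exponential densities:
  p_1 = 1.18·e^(−1.18·0.99) = 1.18·e^(−1.1682) = 0.366893
  p_2 = 1.23·e^(−1.23·0.99) = 1.23·e^(−1.2177) = 0.363969
  p_3 = 2.22·e^(−2.22·0.99) = 2.22·e^(−2.1978) = 0.246525
Unnormalised posteriors:
  P(Z=1)·p_1 = 0.27 × 0.366893 = 0.0990611
  P(Z=2)·p_2 = 0.27 × 0.363969 = 0.0982717
  P(Z=3)·p_3 = 0.46 × 0.246525 = 0.113401
Evidence: 0.0990611 + 0.0982717 + 0.113401 = 0.310734
P(Cluster 2 | data) ≈ 0.316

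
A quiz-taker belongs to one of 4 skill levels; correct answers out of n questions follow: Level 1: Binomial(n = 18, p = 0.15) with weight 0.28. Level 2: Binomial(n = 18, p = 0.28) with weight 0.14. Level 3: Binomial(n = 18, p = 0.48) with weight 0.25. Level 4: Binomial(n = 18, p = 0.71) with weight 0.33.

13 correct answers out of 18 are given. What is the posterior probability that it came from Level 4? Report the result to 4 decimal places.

0.9202

By Bayes' theorem, P(k | x) = P(Z=k) f_k(x) / Σ_j P(Z=j) f_j(x).
Binomial probabilities:
  p_1 = C(18,13)·0.15^13·0.85^5 = 8568·1.9462e-11·0.443705 = 7.39879e-08
  p_2 = C(18,13)·0.28^13·0.72^5 = 8568·6.50211e-08·0.193492 = 0.000107794
  p_3 = C(18,13)·0.48^13·0.52^5 = 8568·7.18019e-05·0.0380204 = 0.0233901
  p_4 = C(18,13)·0.71^13·0.29^5 = 8568·0.0116509·0.00205111 = 0.204752
Weight by the priors:
  P(Z=1)·p_1 = 0.28 × 7.39879e-08 = 2.07166e-08
  P(Z=2)·p_2 = 0.14 × 0.000107794 = 1.50912e-05
  P(Z=3)·p_3 = 0.25 × 0.0233901 = 0.00584753
  P(Z=4)·p_4 = 0.33 × 0.204752 = 0.0675681
Normaliser: 2.07166e-08 + 1.50912e-05 + 0.00584753 + 0.0675681 = 0.0734308
Responsibility of Level 4: 0.0675681 / 0.0734308 ≈ 0.9202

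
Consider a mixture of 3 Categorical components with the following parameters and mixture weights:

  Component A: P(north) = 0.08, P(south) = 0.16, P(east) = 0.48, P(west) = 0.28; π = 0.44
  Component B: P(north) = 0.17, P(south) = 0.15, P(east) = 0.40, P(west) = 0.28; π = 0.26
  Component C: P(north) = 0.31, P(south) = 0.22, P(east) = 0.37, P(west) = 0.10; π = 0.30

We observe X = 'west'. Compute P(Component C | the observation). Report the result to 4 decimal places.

Posterior ∝ prior × likelihood, so P(k | x) ∝ P(Z=k) f_k(x); normalise over all components.
Component likelihoods at x = 'west':
  f_A = P(west | comp) = 0.28
  f_B = P(west | comp) = 0.28
  f_C = P(west | comp) = 0.10
Weight by the priors:
  P(Z=A)·f_A = 0.44 × 0.28 = 0.1232
  P(Z=B)·f_B = 0.26 × 0.28 = 0.0728
  P(Z=C)·f_C = 0.30 × 0.1 = 0.03
Denominator: 0.1232 + 0.0728 + 0.03 = 0.226
P(Component C | data) ≈ 0.1327

0.1327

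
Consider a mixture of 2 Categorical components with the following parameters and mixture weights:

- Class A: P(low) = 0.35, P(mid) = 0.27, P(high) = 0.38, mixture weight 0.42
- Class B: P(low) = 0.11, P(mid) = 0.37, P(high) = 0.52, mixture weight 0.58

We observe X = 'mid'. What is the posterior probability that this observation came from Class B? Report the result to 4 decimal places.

Apply Bayes' rule: the posterior for each component is proportional to its prior times its likelihood at x.
Categorical probabilities:
  f_A = 0.27
  f_B = 0.37
Weight by the priors:
  w_A·f_A = 0.42 × 0.27 = 0.1134
  w_B·f_B = 0.58 × 0.37 = 0.2146
Denominator: 0.1134 + 0.2146 = 0.328
Responsibility of Class B: 0.2146 / 0.328 ≈ 0.6543

0.6543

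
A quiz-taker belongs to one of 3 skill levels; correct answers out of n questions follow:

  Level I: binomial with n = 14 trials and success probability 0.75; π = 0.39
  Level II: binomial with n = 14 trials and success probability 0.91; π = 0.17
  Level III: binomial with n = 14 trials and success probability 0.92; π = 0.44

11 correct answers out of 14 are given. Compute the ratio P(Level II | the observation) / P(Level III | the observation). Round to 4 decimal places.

0.4878

Only the two components matter; the odds are (P(Z=i) f_i(x)) / (P(Z=j) f_j(x)).
Binomial probabilities:
  f_I = C(14,11)·0.75^11·0.25^3 = 364·0.0422351·0.015625 = 0.240212
  f_II = C(14,11)·0.91^11·0.09^3 = 364·0.354369·0.000729 = 0.0940339
  f_III = C(14,11)·0.92^11·0.08^3 = 364·0.399637·0.000512 = 0.0744796
Posterior odds = (P(Z=II)·f_II) / (P(Z=III)·f_III) = (0.17·0.0940339) / (0.44·0.0744796) = 0.0159858 / 0.032771 ≈ 0.4878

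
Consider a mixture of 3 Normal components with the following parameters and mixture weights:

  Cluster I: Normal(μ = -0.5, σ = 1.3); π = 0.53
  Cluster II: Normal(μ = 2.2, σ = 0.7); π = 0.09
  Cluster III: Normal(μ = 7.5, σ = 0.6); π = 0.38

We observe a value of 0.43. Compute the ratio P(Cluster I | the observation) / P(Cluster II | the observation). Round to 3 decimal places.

Posterior odds = (π_i f_i(x)) / (π_j f_j(x)); the normalising sum cancels.
Evaluate each component's likelihood at the observed value:
  L_I = (1/(1.3·√(2π)))·exp(−(0.43−-0.5)²/(2·1.3²)) = 0.306879·exp(-0.25589) = 0.237594
  L_II = (1/(0.7·√(2π)))·exp(−(0.43−2.2)²/(2·0.7²)) = 0.569918·exp(-3.19684) = 0.0233047
  L_III = (1/(0.6·√(2π)))·exp(−(0.43−7.5)²/(2·0.6²)) = 0.664904·exp(-69.42347) = 4.70466e-31
Posterior odds = (π_I·L_I) / (π_II·L_II) = (0.53·0.237594) / (0.09·0.0233047) = 0.125925 / 0.00209742 ≈ 60.038

60.038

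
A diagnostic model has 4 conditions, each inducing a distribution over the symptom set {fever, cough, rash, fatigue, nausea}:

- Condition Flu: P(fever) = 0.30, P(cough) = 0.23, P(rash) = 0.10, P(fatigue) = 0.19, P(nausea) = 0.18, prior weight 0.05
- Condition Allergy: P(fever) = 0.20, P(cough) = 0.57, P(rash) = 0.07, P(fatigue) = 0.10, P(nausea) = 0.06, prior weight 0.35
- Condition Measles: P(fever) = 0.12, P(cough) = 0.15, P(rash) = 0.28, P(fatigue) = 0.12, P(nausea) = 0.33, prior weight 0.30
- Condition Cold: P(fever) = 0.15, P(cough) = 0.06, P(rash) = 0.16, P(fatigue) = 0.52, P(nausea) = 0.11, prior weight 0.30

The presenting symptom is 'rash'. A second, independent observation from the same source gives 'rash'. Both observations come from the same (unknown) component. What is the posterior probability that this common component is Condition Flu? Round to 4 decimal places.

Apply Bayes' rule: the posterior for each component is proportional to its prior times its likelihood at x.
Since both observations come from the same component, the likelihood for component k is f_k(x₁)·f_k(x₂).
  f_Flu = [P(rash | comp) = 0.10] × [0.1] = 0.01
  f_Allergy = [P(rash | comp) = 0.07] × [0.07] = 0.0049
  f_Measles = [P(rash | comp) = 0.28] × [0.28] = 0.0784
  f_Cold = [P(rash | comp) = 0.16] × [0.16] = 0.0256
Prior × likelihood for each component:
  π_Flu·f_Flu = 0.05 × 0.01 = 0.0005
  π_Allergy·f_Allergy = 0.35 × 0.0049 = 0.001715
  π_Measles·f_Measles = 0.30 × 0.0784 = 0.02352
  π_Cold·f_Cold = 0.30 × 0.0256 = 0.00768
Evidence: 0.0005 + 0.001715 + 0.02352 + 0.00768 = 0.033415
P(Condition Flu | x₁,x₂) ≈ 0.0150

0.0150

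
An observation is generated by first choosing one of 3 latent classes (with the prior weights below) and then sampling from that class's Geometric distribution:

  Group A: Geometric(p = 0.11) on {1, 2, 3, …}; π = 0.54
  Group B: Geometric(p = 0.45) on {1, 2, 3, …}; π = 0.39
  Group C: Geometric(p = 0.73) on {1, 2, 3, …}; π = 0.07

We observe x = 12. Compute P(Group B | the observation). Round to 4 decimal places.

0.0146

The responsibility of component k is P(Z=k) f_k(x) divided by Σ_j P(Z=j) f_j(x).
Component likelihoods at x = 12:
  f_A = 0.0305269
  f_B = 0.000626906
  f_C = 4.05811e-07
Weight by the priors:
  P(Z=A)·f_A = 0.54 × 0.0305269 = 0.0164845
  P(Z=B)·f_B = 0.39 × 0.000626906 = 0.000244493
  P(Z=C)·f_C = 0.07 × 4.05811e-07 = 2.84068e-08
Normaliser: 0.0164845 + 0.000244493 + 2.84068e-08 = 0.016729
Responsibility of Group B: 0.000244493 / 0.016729 ≈ 0.0146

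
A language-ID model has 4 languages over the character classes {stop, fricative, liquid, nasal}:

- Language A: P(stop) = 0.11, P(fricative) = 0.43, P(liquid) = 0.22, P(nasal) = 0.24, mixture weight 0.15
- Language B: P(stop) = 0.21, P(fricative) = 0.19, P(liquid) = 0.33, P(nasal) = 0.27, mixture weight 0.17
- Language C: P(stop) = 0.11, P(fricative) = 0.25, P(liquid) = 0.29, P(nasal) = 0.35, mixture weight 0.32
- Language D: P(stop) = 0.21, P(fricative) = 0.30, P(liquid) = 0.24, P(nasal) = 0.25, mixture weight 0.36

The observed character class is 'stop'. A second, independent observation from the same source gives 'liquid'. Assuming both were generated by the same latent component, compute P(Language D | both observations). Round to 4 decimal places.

Posterior ∝ prior × likelihood, so P(k | x) ∝ P(Z=k) f_k(x); normalise over all components.
Since both observations come from the same component, the likelihood for component k is f_k(x₁)·f_k(x₂).
  L_A = [P(stop | comp) = 0.11] × [0.22] = 0.0242
  L_B = [P(stop | comp) = 0.21] × [0.33] = 0.0693
  L_C = [P(stop | comp) = 0.11] × [0.29] = 0.0319
  L_D = [P(stop | comp) = 0.21] × [0.24] = 0.0504
Unnormalised posteriors:
  P(Z=A)·L_A = 0.15 × 0.0242 = 0.00363
  P(Z=B)·L_B = 0.17 × 0.0693 = 0.011781
  P(Z=C)·L_C = 0.32 × 0.0319 = 0.010208
  P(Z=D)·L_D = 0.36 × 0.0504 = 0.018144
Normaliser: 0.00363 + 0.011781 + 0.010208 + 0.018144 = 0.043763
So the posterior for Language D is 0.018144 / 0.043763 ≈ 0.4146.

0.4146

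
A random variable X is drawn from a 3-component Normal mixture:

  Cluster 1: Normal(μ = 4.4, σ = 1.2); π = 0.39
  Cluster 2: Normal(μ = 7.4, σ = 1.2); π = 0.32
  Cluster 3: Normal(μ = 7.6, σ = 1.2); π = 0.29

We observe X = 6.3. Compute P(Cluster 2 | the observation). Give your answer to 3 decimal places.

0.435

Posterior ∝ prior × likelihood, so P(k | x) ∝ w_k f_k(x); normalise over all components.
Normal densities:
  L_1 = (1/(1.2·√(2π)))·exp(−(6.3−4.4)²/(2·1.2²)) = 0.332452·exp(-1.25347) = 0.0949189
  L_2 = (1/(1.2·√(2π)))·exp(−(6.3−7.4)²/(2·1.2²)) = 0.332452·exp(-0.42014) = 0.218406
  L_3 = (1/(1.2·√(2π)))·exp(−(6.3−7.6)²/(2·1.2²)) = 0.332452·exp(-0.58681) = 0.184877
Unnormalised posteriors:
  w_1·L_1 = 0.39 × 0.0949189 = 0.0370184
  w_2·L_2 = 0.32 × 0.218406 = 0.06989
  w_3·L_3 = 0.29 × 0.184877 = 0.0536143
Marginal: 0.0370184 + 0.06989 + 0.0536143 = 0.160523
Responsibility of Cluster 2: 0.06989 / 0.160523 ≈ 0.435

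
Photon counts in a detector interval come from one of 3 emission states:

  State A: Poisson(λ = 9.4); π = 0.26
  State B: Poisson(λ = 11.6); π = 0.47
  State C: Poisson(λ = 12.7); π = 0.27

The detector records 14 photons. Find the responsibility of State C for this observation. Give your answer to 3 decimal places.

0.350

Apply Bayes' rule: the posterior for each component is proportional to its prior times its likelihood at x.
Poisson probabilities:
  f_A = 0.0399037
  f_B = 0.0839823
  f_C = 0.0993811
Unnormalised posteriors:
  π_A·f_A = 0.26 × 0.0399037 = 0.010375
  π_B·f_B = 0.47 × 0.0839823 = 0.0394717
  π_C·f_C = 0.27 × 0.0993811 = 0.0268329
Normaliser: 0.010375 + 0.0394717 + 0.0268329 = 0.0766795
Responsibility of State C: 0.0268329 / 0.0766795 ≈ 0.350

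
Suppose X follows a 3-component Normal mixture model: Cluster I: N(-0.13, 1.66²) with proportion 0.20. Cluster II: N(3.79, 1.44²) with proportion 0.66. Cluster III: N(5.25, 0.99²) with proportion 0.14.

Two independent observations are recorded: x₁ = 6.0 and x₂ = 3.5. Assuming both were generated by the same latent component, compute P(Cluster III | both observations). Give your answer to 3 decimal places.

0.190

The responsibility of component k is P(Z=k) f_k(x) divided by Σ_j P(Z=j) f_j(x).
Since both observations come from the same component, the likelihood for component k is f_k(x₁)·f_k(x₂).
  L_I = [(1/(1.66·√(2π)))·exp(−(6.0−-0.13)²/(2·1.66²)) = 0.240327·exp(-6.81828) = 0.000262822] × [0.0220006] = 5.78222e-06
  L_II = [(1/(1.44·√(2π)))·exp(−(6.0−3.79)²/(2·1.44²)) = 0.277043·exp(-1.17769) = 0.0853267] × [0.271482] = 0.0231646
  L_III = [(1/(0.99·√(2π)))·exp(−(6.0−5.25)²/(2·0.99²)) = 0.402972·exp(-0.28696) = 0.302447] × [0.084481] = 0.025551
Prior × likelihood for each component:
  P(Z=I)·L_I = 0.20 × 5.78222e-06 = 1.15644e-06
  P(Z=II)·L_II = 0.66 × 0.0231646 = 0.0152887
  P(Z=III)·L_III = 0.14 × 0.025551 = 0.00357714
Evidence: 1.15644e-06 + 0.0152887 + 0.00357714 = 0.018867
Responsibility of Cluster III: 0.00357714 / 0.018867 ≈ 0.190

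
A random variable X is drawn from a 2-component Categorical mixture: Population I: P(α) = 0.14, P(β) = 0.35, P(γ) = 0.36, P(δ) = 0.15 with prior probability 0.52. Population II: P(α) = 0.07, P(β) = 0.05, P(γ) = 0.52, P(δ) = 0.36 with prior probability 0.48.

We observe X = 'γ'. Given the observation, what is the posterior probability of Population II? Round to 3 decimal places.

0.571

Apply Bayes' rule: the posterior for each component is proportional to its prior times its likelihood at x.
Evaluate each component's likelihood at the observed value:
  L_I = 0.36
  L_II = 0.52
Multiply by the mixture weights:
  P(Z=I)·L_I = 0.52 × 0.36 = 0.1872
  P(Z=II)·L_II = 0.48 × 0.52 = 0.2496
Evidence: 0.1872 + 0.2496 = 0.4368
So the posterior for Population II is 0.2496 / 0.4368 ≈ 0.571.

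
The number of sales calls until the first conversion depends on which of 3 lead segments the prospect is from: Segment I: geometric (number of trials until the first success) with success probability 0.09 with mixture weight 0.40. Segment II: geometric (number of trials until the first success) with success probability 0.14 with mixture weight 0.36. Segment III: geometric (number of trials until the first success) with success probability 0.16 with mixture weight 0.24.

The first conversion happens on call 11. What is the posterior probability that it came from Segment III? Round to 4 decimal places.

By Bayes' theorem, P(k | x) = w_k f_k(x) / Σ_j w_j f_j(x).
Evaluate each component's likelihood at the observed value:
  L_I = 0.0350475
  L_II = 0.0309822
  L_III = 0.0279842
Prior × likelihood for each component:
  w_I·L_I = 0.40 × 0.0350475 = 0.014019
  w_II·L_II = 0.36 × 0.0309822 = 0.0111536
  w_III·L_III = 0.24 × 0.0279842 = 0.00671621
Marginal: 0.014019 + 0.0111536 + 0.00671621 = 0.0318888
P(Segment III | data) = 0.00671621 / 0.0318888 ≈ 0.2106

0.2106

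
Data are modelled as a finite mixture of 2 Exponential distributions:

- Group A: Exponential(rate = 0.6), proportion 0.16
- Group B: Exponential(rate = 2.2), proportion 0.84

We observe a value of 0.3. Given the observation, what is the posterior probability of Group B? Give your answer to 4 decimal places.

Apply Bayes' rule: the posterior for each component is proportional to its prior times its likelihood at x.
Exponential densities:
  L_A = 0.501162
  L_B = 1.13707
Multiply by the mixture weights:
  w_A·L_A = 0.16 × 0.501162 = 0.0801859
  w_B·L_B = 0.84 × 1.13707 = 0.955141
Normaliser: 0.0801859 + 0.955141 = 1.03533
P(Group B | data) ≈ 0.9226

0.9226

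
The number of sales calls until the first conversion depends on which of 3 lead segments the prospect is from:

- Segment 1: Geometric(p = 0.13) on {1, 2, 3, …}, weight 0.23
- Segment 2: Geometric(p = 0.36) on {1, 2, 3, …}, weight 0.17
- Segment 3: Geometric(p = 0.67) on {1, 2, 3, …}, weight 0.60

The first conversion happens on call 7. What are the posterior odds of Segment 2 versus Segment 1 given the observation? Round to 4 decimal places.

The posterior odds equal the prior odds times the likelihood ratio: (w_i/w_j)·(f_i(x)/f_j(x)).
Component likelihoods at x = 7:
  f_1 = 0.13·(1−0.13)^6 = 0.13·0.433626 = 0.0563714
  f_2 = 0.36·(1−0.36)^6 = 0.36·0.0687195 = 0.024739
  f_3 = 0.67·(1−0.67)^6 = 0.67·0.00129147 = 0.000865284
Odds = (0.17/0.23) × (0.024739/0.0563714) = 0.73913 × 0.438857 ≈ 0.3244

0.3244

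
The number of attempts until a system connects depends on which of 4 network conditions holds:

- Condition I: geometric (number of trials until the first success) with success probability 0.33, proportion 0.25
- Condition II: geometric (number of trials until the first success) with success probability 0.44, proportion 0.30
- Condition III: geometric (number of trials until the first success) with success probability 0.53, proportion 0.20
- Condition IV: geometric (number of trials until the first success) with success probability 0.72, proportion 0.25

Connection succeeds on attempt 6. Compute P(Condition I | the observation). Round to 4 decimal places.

By Bayes' theorem, P(k | x) = w_k f_k(x) / Σ_j w_j f_j(x).
Evaluate each component's likelihood at the observed value:
  f_I = 0.33·(1−0.33)^5 = 0.33·0.135013 = 0.0445541
  f_II = 0.44·(1−0.44)^5 = 0.44·0.0550732 = 0.0242322
  f_III = 0.53·(1−0.53)^5 = 0.53·0.0229345 = 0.0121553
  f_IV = 0.72·(1−0.72)^5 = 0.72·0.00172104 = 0.00123915
Unnormalised posteriors:
  w_I·f_I = 0.25 × 0.0445541 = 0.0111385
  w_II·f_II = 0.30 × 0.0242322 = 0.00726966
  w_III·f_III = 0.20 × 0.0121553 = 0.00243106
  w_IV·f_IV = 0.25 × 0.00123915 = 0.000309787
Evidence: 0.0111385 + 0.00726966 + 0.00243106 + 0.000309787 = 0.021149
P(Condition I | the observation) = 0.0111385 / 0.021149 ≈ 0.5267

0.5267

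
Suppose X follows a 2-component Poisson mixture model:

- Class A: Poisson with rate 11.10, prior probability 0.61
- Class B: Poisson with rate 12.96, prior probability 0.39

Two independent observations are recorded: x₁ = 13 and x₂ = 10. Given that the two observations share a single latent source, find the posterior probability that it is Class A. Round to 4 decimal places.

0.6466

The responsibility of component k is P(Z=k) f_k(x) divided by Σ_j P(Z=j) f_j(x).
Since both observations come from the same component, the likelihood for component k is f_k(x₁)·f_k(x₂).
  p_A = [0.0942431] × [0.118249] = 0.0111442
  p_B = [0.109933] × [0.0866624] = 0.00952706
Weight by the priors:
  P(Z=A)·p_A = 0.61 × 0.0111442 = 0.00679794
  P(Z=B)·p_B = 0.39 × 0.00952706 = 0.00371555
Normaliser: 0.00679794 + 0.00371555 = 0.0105135
Responsibility of Class A: 0.00679794 / 0.0105135 ≈ 0.6466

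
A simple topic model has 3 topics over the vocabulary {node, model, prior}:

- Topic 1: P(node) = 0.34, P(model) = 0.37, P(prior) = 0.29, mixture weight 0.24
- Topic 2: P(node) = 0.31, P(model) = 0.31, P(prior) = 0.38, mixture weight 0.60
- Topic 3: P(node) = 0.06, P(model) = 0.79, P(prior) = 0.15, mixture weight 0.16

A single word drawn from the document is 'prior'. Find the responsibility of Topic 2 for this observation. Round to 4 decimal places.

0.7090

Apply Bayes' rule: the posterior for each component is proportional to its prior times its likelihood at x.
Component likelihoods at x = 'prior':
  f_1 = P(prior | comp) = 0.29
  f_2 = P(prior | comp) = 0.38
  f_3 = P(prior | comp) = 0.15
Multiply by the mixture weights:
  P(Z=1)·f_1 = 0.24 × 0.29 = 0.0696
  P(Z=2)·f_2 = 0.60 × 0.38 = 0.228
  P(Z=3)·f_3 = 0.16 × 0.15 = 0.024
Evidence: 0.0696 + 0.228 + 0.024 = 0.3216
Responsibility of Topic 2: 0.228 / 0.3216 ≈ 0.7090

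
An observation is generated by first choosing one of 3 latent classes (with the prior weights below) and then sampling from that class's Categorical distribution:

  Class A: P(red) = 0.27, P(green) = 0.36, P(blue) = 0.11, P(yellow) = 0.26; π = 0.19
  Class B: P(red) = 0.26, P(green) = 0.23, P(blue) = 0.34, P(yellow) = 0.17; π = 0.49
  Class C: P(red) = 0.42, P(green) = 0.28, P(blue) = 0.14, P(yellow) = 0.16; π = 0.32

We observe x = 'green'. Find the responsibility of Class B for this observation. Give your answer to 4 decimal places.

P(component k | x) = π_k·f_k(x) / marginal(x), where marginal(x) = Σ_j π_j·f_j(x).
Component likelihoods at x = 'green':
  p_A = P(green | comp) = 0.36
  p_B = P(green | comp) = 0.23
  p_C = P(green | comp) = 0.28
Prior × likelihood for each component:
  π_A·p_A = 0.19 × 0.36 = 0.0684
  π_B·p_B = 0.49 × 0.23 = 0.1127
  π_C·p_C = 0.32 × 0.28 = 0.0896
Sum: 0.0684 + 0.1127 + 0.0896 = 0.2707
P(Class B | x) = 0.1127 / 0.2707 ≈ 0.4163

0.4163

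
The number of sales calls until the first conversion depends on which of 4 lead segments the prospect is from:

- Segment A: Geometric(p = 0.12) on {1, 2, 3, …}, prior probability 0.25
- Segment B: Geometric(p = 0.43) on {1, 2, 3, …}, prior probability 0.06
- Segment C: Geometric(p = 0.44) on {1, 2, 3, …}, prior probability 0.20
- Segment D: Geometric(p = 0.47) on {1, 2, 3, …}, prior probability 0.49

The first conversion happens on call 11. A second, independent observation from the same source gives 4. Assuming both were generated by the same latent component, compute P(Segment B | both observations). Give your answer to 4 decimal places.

By Bayes' theorem, P(k | x) = w_k f_k(x) / Σ_j w_j f_j(x).
Since both observations come from the same component, the likelihood for component k is f_k(x₁)·f_k(x₂).
  p_A = [0.12·(1−0.12)^10 = 0.12·0.278501 = 0.0334201] × [0.0817766] = 0.00273298
  p_B = [0.43·(1−0.43)^10 = 0.43·0.00362033 = 0.00155674] × [0.079633] = 0.000123968
  p_C = [0.44·(1−0.44)^10 = 0.44·0.00303305 = 0.00133454] × [0.077271] = 0.000103122
  p_D = [0.47·(1−0.47)^10 = 0.47·0.00174887 = 0.000821971] × [0.0699722] = 5.75151e-05
Prior × likelihood for each component:
  w_A·p_A = 0.25 × 0.00273298 = 0.000683246
  w_B·p_B = 0.06 × 0.000123968 = 7.43809e-06
  w_C·p_C = 0.20 × 0.000103122 = 2.06243e-05
  w_D·p_D = 0.49 × 5.75151e-05 = 2.81824e-05
Sum: 0.000683246 + 7.43809e-06 + 2.06243e-05 + 2.81824e-05 = 0.000739491
So the posterior for Segment B is 7.43809e-06 / 0.000739491 ≈ 0.0101.

0.0101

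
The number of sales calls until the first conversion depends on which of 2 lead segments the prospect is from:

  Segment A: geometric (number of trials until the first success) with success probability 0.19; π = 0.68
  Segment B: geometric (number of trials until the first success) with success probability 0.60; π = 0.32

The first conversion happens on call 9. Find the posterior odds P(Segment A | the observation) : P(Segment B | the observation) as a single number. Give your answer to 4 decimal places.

190.2661

Since P(k|x) ∝ π_k f_k(x), the posterior odds are π_i f_i(x) / (π_j f_j(x)).
Component likelihoods at x = 9:
  p_A = 0.0352074
  p_B = 0.000393216
Odds = (0.68/0.32) × (0.0352074/0.000393216) = 2.125 × 89.537 ≈ 190.2661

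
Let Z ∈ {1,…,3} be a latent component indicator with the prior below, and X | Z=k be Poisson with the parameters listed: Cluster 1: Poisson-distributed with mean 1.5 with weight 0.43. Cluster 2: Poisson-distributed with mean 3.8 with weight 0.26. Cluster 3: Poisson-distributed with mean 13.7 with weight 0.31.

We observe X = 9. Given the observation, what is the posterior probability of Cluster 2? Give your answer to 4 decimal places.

0.1397

The responsibility of component k is w_k f_k(x) divided by Σ_j w_j f_j(x).
Poisson probabilities:
  L_1 = 2.36383e-05
  L_2 = 0.0101852
  L_3 = 0.0525881
Multiply by the mixture weights:
  w_1·L_1 = 0.43 × 2.36383e-05 = 1.01645e-05
  w_2·L_2 = 0.26 × 0.0101852 = 0.00264816
  w_3·L_3 = 0.31 × 0.0525881 = 0.0163023
Normaliser: 1.01645e-05 + 0.00264816 + 0.0163023 = 0.0189606
Responsibility of Cluster 2: 0.00264816 / 0.0189606 ≈ 0.1397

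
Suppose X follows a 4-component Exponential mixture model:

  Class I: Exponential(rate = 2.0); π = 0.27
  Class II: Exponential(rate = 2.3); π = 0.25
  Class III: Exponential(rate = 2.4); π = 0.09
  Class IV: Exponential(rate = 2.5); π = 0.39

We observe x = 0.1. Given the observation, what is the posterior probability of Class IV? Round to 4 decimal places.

The responsibility of component k is w_k f_k(x) divided by Σ_j w_j f_j(x).
Exponential densities:
  p_I = 2.0·e^(−2.0·0.1) = 2.0·e^(−0.2000) = 1.63746
  p_II = 2.3·e^(−2.3·0.1) = 2.3·e^(−0.2300) = 1.82743
  p_III = 2.4·e^(−2.4·0.1) = 2.4·e^(−0.2400) = 1.88791
  p_IV = 2.5·e^(−2.5·0.1) = 2.5·e^(−0.2500) = 1.947
Weight by the priors:
  w_I·p_I = 0.27 × 1.63746 = 0.442115
  w_II·p_II = 0.25 × 1.82743 = 0.456857
  w_III·p_III = 0.09 × 1.88791 = 0.169912
  w_IV·p_IV = 0.39 × 1.947 = 0.759331
Marginal: 0.442115 + 0.456857 + 0.169912 + 0.759331 = 1.82821
Responsibility of Class IV: 0.759331 / 1.82821 ≈ 0.4153

0.4153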